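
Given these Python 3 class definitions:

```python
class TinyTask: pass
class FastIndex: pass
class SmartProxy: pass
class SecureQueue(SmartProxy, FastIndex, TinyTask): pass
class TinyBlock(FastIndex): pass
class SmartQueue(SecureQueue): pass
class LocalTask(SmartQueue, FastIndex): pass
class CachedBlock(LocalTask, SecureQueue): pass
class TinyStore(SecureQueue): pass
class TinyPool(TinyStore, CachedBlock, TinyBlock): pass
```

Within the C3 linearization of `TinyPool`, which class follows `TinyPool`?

TinyStore

L[TinyPool] = TinyPool + merge(L[TinyStore], L[CachedBlock], L[TinyBlock], [TinyStore CachedBlock TinyBlock])
  take TinyStore:  [TinyStore SecureQueue SmartProxy FastIndex TinyTask object] + [CachedBlock LocalTask SmartQueue SecureQueue SmartProxy FastIndex TinyTask object] + [TinyBlock FastIndex object] + [TinyStore CachedBlock TinyBlock]
  take CachedBlock:  [SecureQueue SmartProxy FastIndex TinyTask object] + [CachedBlock LocalTask SmartQueue SecureQueue SmartProxy FastIndex TinyTask object] + [TinyBlock FastIndex object] + [CachedBlock TinyBlock]
  take LocalTask:  [SecureQueue SmartProxy FastIndex TinyTask object] + [LocalTask SmartQueue SecureQueue SmartProxy FastIndex TinyTask object] + [TinyBlock FastIndex object] + [TinyBlock]
  take SmartQueue:  [SecureQueue SmartProxy FastIndex TinyTask object] + [SmartQueue SecureQueue SmartProxy FastIndex TinyTask object] + [TinyBlock FastIndex object] + [TinyBlock]
  take SecureQueue:  [SecureQueue SmartProxy FastIndex TinyTask object] + [SecureQueue SmartProxy FastIndex TinyTask object] + [TinyBlock FastIndex object] + [TinyBlock]
  take SmartProxy:  [SmartProxy FastIndex TinyTask object] + [SmartProxy FastIndex TinyTask object] + [TinyBlock FastIndex object] + [TinyBlock]
  take TinyBlock:  [FastIndex TinyTask object] + [FastIndex TinyTask object] + [TinyBlock FastIndex object] + [TinyBlock]
  take FastIndex:  [FastIndex TinyTask object] + [FastIndex TinyTask object] + [FastIndex object]
  take TinyTask:  [TinyTask object] + [TinyTask object] + [object]
  take object:  [object] + [object] + [object]
MRO: TinyPool TinyStore CachedBlock LocalTask SmartQueue SecureQueue SmartProxy TinyBlock FastIndex TinyTask object
TinyPool is at position 0; next is TinyStore.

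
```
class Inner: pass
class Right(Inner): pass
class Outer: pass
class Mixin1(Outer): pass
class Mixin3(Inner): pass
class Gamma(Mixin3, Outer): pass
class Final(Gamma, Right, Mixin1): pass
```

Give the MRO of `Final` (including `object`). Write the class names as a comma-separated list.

Final, Gamma, Mixin3, Right, Inner, Mixin1, Outer, object

L[Final] = Final + merge(L[Gamma], L[Right], L[Mixin1], [Gamma Right Mixin1])
  take Gamma:  [Gamma Mixin3 Inner Outer object] + [Right Inner object] + [Mixin1 Outer object] + [Gamma Right Mixin1]
  take Mixin3:  [Mixin3 Inner Outer object] + [Right Inner object] + [Mixin1 Outer object] + [Right Mixin1]
  take Right:  [Inner Outer object] + [Right Inner object] + [Mixin1 Outer object] + [Right Mixin1]
  take Inner:  [Inner Outer object] + [Inner object] + [Mixin1 Outer object] + [Mixin1]
  take Mixin1:  [Outer object] + [object] + [Mixin1 Outer object] + [Mixin1]
  take Outer:  [Outer object] + [object] + [Outer object]
  take object:  [object] + [object] + [object]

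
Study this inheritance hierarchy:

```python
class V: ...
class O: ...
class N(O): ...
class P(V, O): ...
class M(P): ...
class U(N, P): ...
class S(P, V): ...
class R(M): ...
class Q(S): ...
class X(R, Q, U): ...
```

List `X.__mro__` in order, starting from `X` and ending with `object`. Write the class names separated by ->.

L[X] = X + merge(L[R], L[Q], L[U], [R Q U])
  take R:  [R M P V O object] + [Q S P V O object] + [U N P V O object] + [R Q U]
  take M:  [M P V O object] + [Q S P V O object] + [U N P V O object] + [Q U]
  take Q:  [P V O object] + [Q S P V O object] + [U N P V O object] + [Q U]
  take S:  [P V O object] + [S P V O object] + [U N P V O object] + [U]
  take U:  [P V O object] + [P V O object] + [U N P V O object] + [U]
  take N:  [P V O object] + [P V O object] + [N P V O object]
  take P:  [P V O object] + [P V O object] + [P V O object]
  take V:  [V O object] + [V O object] + [V O object]
  take O:  [O object] + [O object] + [O object]
  take object:  [object] + [object] + [object]

X -> R -> M -> Q -> S -> U -> N -> P -> V -> O -> object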